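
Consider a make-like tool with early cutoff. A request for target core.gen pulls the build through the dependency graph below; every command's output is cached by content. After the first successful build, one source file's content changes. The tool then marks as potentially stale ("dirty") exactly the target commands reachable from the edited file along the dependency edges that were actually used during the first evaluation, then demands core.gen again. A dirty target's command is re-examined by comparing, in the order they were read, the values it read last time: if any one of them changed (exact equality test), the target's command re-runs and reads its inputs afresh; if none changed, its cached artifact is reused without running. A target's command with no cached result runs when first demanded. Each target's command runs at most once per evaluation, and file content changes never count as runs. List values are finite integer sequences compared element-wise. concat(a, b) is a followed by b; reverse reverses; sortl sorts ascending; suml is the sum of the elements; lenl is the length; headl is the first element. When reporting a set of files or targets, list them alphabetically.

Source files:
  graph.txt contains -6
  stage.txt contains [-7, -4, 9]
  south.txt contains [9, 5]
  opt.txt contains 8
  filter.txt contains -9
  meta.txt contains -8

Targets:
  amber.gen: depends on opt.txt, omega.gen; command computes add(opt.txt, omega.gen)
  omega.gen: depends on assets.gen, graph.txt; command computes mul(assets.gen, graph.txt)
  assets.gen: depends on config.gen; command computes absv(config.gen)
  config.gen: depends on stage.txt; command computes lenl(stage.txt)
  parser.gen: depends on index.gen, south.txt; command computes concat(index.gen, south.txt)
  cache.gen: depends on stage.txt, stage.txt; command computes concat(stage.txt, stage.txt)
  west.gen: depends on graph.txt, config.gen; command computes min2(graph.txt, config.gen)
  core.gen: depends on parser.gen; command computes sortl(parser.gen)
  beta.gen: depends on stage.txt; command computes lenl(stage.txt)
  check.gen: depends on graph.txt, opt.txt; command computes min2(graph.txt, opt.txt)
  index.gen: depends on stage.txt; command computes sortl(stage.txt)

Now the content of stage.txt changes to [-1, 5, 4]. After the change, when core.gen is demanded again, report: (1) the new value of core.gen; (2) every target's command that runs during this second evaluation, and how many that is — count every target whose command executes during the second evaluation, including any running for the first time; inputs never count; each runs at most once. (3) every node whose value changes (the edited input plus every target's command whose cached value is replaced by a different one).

First demand of the output computes:
  index.gen = sortl([-7, -4, 9]) = [-7, -4, 9]
  parser.gen = concat([-7, -4, 9], [9, 5]) = [-7, -4, 9, 9, 5]
  core.gen = sortl([-7, -4, 9, 9, 5]) = [-7, -4, 5, 9, 9]

After the edit, cleaning proceeds:
  index.gen: a read changed (stage.txt [-7, -4, 9]->[-1, 5, 4]) — executes, giving [-1, 4, 5].
  parser.gen: a read changed (index.gen [-7, -4, 9]->[-1, 4, 5]) — executes, giving [-1, 4, 5, 9, 5].
  core.gen: a read changed (parser.gen [-7, -4, 9, 9, 5]->[-1, 4, 5, 9, 5]) — executes, giving [-1, 4, 5, 5, 9].

Demanding core.gen again yields [-1, 4, 5, 5, 9].
3 target commands run: core.gen, index.gen, parser.gen.
The nodes whose values change: core.gen, index.gen, parser.gen, stage.txt.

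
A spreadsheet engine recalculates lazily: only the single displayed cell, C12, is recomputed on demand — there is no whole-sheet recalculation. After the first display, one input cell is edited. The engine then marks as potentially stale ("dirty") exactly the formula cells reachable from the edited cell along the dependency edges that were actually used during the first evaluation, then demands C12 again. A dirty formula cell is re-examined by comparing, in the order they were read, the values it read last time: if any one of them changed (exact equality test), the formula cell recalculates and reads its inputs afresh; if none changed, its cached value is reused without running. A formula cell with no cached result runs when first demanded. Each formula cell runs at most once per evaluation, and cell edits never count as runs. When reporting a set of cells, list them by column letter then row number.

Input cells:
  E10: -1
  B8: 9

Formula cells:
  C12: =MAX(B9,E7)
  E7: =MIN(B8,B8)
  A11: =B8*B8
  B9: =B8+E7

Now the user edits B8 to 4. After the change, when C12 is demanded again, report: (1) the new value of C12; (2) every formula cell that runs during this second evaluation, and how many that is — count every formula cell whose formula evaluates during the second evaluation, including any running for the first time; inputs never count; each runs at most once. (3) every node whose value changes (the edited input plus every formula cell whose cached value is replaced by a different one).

First evaluation (everything demanded from the output):
  E7 = MIN(9, 9) = 9
  B9 = 9 + 9 = 18
  C12 = MAX(18, 9) = 18

Propagation after the edit:
  E7: runs — B8 9->4; B8 9->4; result 4.
  B9: runs — B8 9->4; E7 9->4; result 8.
  C12: runs — B9 18->8; E7 9->4; result 8.

New value of C12: 8.
Formula cells that run: B9, C12, E7 — 3 in total.
Values that change: B8, B9, C12, E7.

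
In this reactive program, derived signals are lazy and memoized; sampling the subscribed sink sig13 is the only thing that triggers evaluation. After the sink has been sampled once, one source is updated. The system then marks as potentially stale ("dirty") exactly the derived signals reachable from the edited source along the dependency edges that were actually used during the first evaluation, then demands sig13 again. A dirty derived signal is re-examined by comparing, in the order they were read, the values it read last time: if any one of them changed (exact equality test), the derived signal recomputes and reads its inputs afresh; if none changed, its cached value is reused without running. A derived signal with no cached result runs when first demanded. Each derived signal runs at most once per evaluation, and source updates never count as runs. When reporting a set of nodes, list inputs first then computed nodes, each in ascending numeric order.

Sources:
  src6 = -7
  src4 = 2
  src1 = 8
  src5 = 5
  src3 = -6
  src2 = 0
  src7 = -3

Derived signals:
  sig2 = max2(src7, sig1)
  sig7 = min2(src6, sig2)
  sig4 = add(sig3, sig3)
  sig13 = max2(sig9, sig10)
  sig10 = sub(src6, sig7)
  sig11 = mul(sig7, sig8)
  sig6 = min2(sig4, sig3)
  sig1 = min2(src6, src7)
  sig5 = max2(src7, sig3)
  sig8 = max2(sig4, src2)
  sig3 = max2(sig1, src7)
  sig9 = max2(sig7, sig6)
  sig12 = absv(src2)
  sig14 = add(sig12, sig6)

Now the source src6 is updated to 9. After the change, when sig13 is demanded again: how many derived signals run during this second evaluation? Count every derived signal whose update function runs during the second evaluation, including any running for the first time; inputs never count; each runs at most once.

7 derived signals run: sig1, sig2, sig3, sig7, sig9, sig10, sig13.
Note where the cutoff bites: sig4 is checked, finds nothing changed, and keeps its cache.

First demand of the output computes:
  sig1 = min2(-7, -3) = -7
  sig2 = max2(-3, -7) = -3
  sig3 = max2(-7, -3) = -3
  sig4 = add(-3, -3) = -6
  sig6 = min2(-6, -3) = -6
  sig7 = min2(-7, -3) = -7
  sig9 = max2(-7, -6) = -6
  sig10 = sub(-7, -7) = 0
  sig13 = max2(-6, 0) = 0

After the edit, cleaning proceeds:
  sig1: a read changed (src6 -7->9) — executes, giving -3.
  sig2: a read changed (sig1 -7->-3) — executes, giving -3 — identical to its old value.
  sig3: a read changed (sig1 -7->-3) — executes, giving -3 — identical to its old value.
  sig4: dirty, but its reads are unchanged (sig3 unchanged, sig3 unchanged); cached -6 stands.
  sig6: dirty, but its reads are unchanged (sig4 unchanged, sig3 unchanged); cached -6 stands.
  sig7: a read changed (src6 -7->9) — executes, giving -3.
  sig9: a read changed (sig7 -7->-3) — executes, giving -3.
  sig10: a read changed (src6 -7->9; sig7 -7->-3) — executes, giving 12.
  sig13: a read changed (sig9 -6->-3; sig10 0->12) — executes, giving 12.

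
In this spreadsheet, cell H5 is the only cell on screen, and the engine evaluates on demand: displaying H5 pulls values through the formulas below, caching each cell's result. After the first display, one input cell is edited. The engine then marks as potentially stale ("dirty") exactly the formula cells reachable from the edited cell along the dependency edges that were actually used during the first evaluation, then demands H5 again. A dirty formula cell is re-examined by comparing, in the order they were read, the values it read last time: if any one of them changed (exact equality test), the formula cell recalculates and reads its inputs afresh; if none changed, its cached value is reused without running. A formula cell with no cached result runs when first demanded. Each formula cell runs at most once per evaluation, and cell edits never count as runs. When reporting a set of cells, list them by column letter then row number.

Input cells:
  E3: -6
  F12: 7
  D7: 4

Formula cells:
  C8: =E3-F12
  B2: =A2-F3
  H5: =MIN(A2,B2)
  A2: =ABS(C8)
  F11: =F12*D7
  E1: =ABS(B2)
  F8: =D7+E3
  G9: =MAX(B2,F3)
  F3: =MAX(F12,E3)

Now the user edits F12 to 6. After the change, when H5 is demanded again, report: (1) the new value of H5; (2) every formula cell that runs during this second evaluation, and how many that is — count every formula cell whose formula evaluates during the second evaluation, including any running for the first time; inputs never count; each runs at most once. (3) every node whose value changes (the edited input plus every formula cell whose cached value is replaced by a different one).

H5 now evaluates to 6.
Run set: A2, B2, C8, F3, H5 (5 run).
Changed values: A2, C8, F3, F12.

Initial pass — values computed on the first demand:
  C8 = -6 - 7 = -13
  A2 = ABS(-13) = 13
  F3 = MAX(7, -6) = 7
  B2 = 13 - 7 = 6
  H5 = MIN(13, 6) = 6

Second demand — change propagation:
  C8: re-runs because F12 7->6; new result -12.
  A2: re-runs because C8 -13->-12; new result 12.
  F3: re-runs because F12 7->6; new result 6.
  B2: re-runs because A2 13->12; F3 7->6; new result 6 (unchanged).
  H5: re-runs because A2 13->12; new result 6 (unchanged).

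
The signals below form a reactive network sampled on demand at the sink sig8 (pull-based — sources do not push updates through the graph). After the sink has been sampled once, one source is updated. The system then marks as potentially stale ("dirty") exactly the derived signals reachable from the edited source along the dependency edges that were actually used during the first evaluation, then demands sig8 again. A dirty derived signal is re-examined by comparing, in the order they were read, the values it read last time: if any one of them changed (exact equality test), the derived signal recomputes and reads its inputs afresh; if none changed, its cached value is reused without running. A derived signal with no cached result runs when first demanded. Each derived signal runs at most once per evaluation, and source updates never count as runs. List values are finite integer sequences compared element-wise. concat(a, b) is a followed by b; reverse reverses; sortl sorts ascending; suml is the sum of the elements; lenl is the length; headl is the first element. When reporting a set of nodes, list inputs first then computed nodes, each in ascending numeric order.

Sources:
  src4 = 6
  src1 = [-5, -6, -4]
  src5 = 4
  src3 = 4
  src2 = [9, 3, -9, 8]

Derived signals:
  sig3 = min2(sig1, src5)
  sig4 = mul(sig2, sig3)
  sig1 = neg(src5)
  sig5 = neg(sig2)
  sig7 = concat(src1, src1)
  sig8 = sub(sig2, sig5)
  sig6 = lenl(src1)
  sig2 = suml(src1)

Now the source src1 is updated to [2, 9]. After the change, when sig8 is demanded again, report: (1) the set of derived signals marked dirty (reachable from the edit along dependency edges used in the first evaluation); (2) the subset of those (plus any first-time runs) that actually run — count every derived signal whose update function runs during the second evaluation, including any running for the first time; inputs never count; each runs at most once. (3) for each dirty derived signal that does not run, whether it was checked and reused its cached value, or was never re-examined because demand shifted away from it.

Initial pass — values computed on the first demand:
  sig2 = suml([-5, -6, -4]) = -15
  sig5 = neg(-15) = 15
  sig8 = sub(-15, 15) = -30

Second demand — change propagation:
  sig2: re-runs because src1 [-5, -6, -4]->[2, 9]; new result 11.
  sig5: re-runs because sig2 -15->11; new result -11.
  sig8: re-runs because sig2 -15->11; sig5 15->-11; new result 22.

Dirty set: sig2, sig5, sig8.
Run set: sig2, sig5, sig8 (3 run).
All dirty derived signals ended up running.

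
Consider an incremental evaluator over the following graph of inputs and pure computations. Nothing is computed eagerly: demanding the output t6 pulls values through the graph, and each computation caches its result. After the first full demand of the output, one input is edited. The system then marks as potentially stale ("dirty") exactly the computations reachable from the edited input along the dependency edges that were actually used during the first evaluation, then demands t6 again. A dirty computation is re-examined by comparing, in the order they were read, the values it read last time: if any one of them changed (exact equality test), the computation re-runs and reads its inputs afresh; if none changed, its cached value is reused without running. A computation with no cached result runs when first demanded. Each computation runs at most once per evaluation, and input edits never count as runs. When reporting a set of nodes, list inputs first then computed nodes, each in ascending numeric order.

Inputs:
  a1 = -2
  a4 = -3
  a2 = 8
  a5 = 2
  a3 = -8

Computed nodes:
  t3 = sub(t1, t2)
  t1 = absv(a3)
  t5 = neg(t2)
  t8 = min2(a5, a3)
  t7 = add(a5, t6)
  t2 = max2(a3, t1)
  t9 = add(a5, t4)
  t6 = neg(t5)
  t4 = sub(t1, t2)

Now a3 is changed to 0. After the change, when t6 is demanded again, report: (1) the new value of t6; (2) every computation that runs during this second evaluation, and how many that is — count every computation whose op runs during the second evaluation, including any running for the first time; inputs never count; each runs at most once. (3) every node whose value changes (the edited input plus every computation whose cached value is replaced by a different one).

t6 now evaluates to 0.
Run set: t1, t2, t5, t6 (4 run).
Changed values: a3, t1, t2, t5, t6.

Initial pass — values computed on the first demand:
  t1 = absv(-8) = 8
  t2 = max2(-8, 8) = 8
  t5 = neg(8) = -8
  t6 = neg(-8) = 8

Second demand — change propagation:
  t1: re-runs because a3 -8->0; new result 0.
  t2: re-runs because a3 -8->0; t1 8->0; new result 0.
  t5: re-runs because t2 8->0; new result 0.
  t6: re-runs because t5 -8->0; new result 0.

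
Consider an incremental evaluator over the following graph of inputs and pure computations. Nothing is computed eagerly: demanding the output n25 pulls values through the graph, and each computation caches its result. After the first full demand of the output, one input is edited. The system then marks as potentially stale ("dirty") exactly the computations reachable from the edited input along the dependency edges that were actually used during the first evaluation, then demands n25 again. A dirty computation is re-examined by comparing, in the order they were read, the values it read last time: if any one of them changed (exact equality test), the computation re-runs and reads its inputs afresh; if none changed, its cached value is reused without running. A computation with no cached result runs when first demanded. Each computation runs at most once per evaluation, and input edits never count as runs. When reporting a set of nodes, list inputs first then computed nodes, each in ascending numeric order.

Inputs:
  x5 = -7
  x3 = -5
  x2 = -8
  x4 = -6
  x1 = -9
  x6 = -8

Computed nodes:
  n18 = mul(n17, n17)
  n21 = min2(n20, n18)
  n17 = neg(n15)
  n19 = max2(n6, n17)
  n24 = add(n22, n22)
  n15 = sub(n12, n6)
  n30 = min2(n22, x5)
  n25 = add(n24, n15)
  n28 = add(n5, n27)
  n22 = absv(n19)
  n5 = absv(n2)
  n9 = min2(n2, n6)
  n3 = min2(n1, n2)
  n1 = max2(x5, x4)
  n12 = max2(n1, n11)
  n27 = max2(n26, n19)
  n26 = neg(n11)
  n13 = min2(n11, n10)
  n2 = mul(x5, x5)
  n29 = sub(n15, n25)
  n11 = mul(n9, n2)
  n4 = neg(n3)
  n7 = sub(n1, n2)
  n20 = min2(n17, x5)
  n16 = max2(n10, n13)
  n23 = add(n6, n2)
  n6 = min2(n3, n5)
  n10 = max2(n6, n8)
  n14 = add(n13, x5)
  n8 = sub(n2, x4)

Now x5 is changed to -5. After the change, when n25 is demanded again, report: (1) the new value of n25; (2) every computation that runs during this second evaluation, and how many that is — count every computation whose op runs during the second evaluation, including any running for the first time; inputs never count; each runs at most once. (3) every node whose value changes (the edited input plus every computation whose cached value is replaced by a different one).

n25 now evaluates to 0.
Run set: n1, n2, n3, n5, n6, n9, n11, n12, n15, n19 (10 run).
Changed values: x5, n1, n2, n3, n5, n6, n9, n11, n12.
The important point: at n17 every value read last time is unchanged, so the dirty flag clears without a run.

Initial pass — values computed on the first demand:
  n1 = max2(-7, -6) = -6
  n2 = mul(-7, -7) = 49
  n3 = min2(-6, 49) = -6
  n5 = absv(49) = 49
  n6 = min2(-6, 49) = -6
  n9 = min2(49, -6) = -6
  n11 = mul(-6, 49) = -294
  n12 = max2(-6, -294) = -6
  n15 = sub(-6, -6) = 0
  n17 = neg(0) = 0
  n19 = max2(-6, 0) = 0
  n22 = absv(0) = 0
  n24 = add(0, 0) = 0
  n25 = add(0, 0) = 0

Second demand — change propagation:
  n1: re-runs because x5 -7->-5; new result -5.
  n2: re-runs because x5 -7->-5; x5 -7->-5; new result 25.
  n3: re-runs because n1 -6->-5; n2 49->25; new result -5.
  n5: re-runs because n2 49->25; new result 25.
  n6: re-runs because n3 -6->-5; n5 49->25; new result -5.
  n9: re-runs because n2 49->25; n6 -6->-5; new result -5.
  n11: re-runs because n9 -6->-5; n2 49->25; new result -125.
  n12: re-runs because n1 -6->-5; n11 -294->-125; new result -5.
  n15: re-runs because n12 -6->-5; n6 -6->-5; new result 0 (unchanged).
  n17: re-examined; everything it read last time is the same (n15 unchanged) — cache 0 kept, no run.
  n19: re-runs because n6 -6->-5; new result 0 (unchanged).
  n22: re-examined; everything it read last time is the same (n19 unchanged) — cache 0 kept, no run.
  n24: re-examined; everything it read last time is the same (n22 unchanged, n22 unchanged) — cache 0 kept, no run.
  n25: re-examined; everything it read last time is the same (n24 unchanged, n15 unchanged) — cache 0 kept, no run.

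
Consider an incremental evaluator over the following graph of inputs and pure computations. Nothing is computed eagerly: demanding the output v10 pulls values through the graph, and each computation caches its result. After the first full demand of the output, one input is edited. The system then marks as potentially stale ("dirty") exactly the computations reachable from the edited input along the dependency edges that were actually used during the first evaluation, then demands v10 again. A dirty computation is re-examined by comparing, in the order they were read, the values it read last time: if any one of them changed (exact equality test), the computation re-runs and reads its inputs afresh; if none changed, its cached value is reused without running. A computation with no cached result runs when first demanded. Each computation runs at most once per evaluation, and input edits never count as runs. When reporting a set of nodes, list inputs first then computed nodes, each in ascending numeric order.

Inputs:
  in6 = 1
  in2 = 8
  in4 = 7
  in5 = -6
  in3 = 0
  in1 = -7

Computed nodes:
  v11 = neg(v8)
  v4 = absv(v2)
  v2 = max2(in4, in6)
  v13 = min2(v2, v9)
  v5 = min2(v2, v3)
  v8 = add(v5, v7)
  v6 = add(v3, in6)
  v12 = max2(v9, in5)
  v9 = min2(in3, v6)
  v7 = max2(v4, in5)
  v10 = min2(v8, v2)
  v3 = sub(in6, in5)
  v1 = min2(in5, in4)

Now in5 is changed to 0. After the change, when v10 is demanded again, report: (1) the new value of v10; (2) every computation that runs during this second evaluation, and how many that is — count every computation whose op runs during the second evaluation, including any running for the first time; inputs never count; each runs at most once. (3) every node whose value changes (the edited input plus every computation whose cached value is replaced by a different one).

v10 now evaluates to 7.
Run set: v3, v5, v7, v8, v10 (5 run).
Changed values: in5, v3, v5, v8.

Initial pass — values computed on the first demand:
  v2 = max2(7, 1) = 7
  v3 = sub(1, -6) = 7
  v4 = absv(7) = 7
  v5 = min2(7, 7) = 7
  v7 = max2(7, -6) = 7
  v8 = add(7, 7) = 14
  v10 = min2(14, 7) = 7

Second demand — change propagation:
  v3: re-runs because in5 -6->0; new result 1.
  v5: re-runs because v3 7->1; new result 1.
  v7: re-runs because in5 -6->0; new result 7 (unchanged).
  v8: re-runs because v5 7->1; new result 8.
  v10: re-runs because v8 14->8; new result 7 (unchanged).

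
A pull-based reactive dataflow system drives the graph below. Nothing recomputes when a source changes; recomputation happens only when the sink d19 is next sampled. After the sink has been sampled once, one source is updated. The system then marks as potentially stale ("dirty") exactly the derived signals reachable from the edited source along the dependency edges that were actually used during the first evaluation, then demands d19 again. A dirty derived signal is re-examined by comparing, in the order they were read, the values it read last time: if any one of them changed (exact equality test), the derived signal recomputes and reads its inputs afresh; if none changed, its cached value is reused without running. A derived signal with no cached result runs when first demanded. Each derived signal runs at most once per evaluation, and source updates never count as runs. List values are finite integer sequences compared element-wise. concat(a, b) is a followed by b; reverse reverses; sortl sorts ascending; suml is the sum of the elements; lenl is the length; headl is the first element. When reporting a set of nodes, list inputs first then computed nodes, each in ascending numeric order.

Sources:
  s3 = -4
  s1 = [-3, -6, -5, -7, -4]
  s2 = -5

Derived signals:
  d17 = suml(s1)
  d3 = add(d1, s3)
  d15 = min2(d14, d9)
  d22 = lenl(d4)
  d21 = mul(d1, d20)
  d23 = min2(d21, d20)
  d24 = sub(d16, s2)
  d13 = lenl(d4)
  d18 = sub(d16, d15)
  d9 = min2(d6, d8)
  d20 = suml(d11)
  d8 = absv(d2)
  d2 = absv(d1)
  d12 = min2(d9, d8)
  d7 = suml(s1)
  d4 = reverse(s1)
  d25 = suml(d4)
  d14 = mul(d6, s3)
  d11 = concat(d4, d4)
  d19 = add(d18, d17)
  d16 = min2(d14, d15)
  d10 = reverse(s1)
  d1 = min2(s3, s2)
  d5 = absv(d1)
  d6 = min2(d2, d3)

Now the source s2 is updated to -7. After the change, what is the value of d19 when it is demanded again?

First evaluation (everything demanded from the output):
  d1 = min2(-4, -5) = -5
  d2 = absv(-5) = 5
  d3 = add(-5, -4) = -9
  d6 = min2(5, -9) = -9
  d8 = absv(5) = 5
  d9 = min2(-9, 5) = -9
  d14 = mul(-9, -4) = 36
  d15 = min2(36, -9) = -9
  d16 = min2(36, -9) = -9
  d17 = suml([-3, -6, -5, -7, -4]) = -25
  d18 = sub(-9, -9) = 0
  d19 = add(0, -25) = -25

Propagation after the edit:
  d1: runs — s2 -5->-7; result -7.
  d2: runs — d1 -5->-7; result 7.
  d3: runs — d1 -5->-7; result -11.
  d6: runs — d2 5->7; d3 -9->-11; result -11.
  d8: runs — d2 5->7; result 7.
  d9: runs — d6 -9->-11; d8 5->7; result -11.
  d14: runs — d6 -9->-11; result 44.
  d15: runs — d14 36->44; d9 -9->-11; result -11.
  d16: runs — d14 36->44; d15 -9->-11; result -11.
  d18: runs — d16 -9->-11; d15 -9->-11; result 0 (same value as before).
  d19: checked — values it read are unchanged (d18 unchanged, d17 unchanged); reused cached -25 without running.

Key observation: the change is absorbed at d18 — it re-runs but produces the same value, and the output's value is unchanged.

New value of d19: -25.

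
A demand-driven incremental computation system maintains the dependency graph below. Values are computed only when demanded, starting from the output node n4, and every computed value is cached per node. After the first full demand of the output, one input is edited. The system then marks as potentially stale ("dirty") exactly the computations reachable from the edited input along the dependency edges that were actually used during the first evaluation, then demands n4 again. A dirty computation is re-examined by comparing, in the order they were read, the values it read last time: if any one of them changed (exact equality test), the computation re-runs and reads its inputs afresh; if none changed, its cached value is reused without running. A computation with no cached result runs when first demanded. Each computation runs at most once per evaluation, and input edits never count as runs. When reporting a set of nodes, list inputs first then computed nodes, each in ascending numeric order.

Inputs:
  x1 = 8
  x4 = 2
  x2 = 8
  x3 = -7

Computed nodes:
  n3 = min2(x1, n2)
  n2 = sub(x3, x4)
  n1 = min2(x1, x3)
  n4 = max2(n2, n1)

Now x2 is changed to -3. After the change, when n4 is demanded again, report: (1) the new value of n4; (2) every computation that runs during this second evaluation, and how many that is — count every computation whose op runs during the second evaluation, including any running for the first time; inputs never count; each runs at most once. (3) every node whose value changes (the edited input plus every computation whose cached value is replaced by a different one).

New value of n4: -7.
Computations that run: none — 0 in total.
Values that change: x2.
Key observation: x2 is never demanded by the output, so the edit triggers no recomputation at all.

First evaluation (everything demanded from the output):
  n1 = min2(8, -7) = -7
  n2 = sub(-7, 2) = -9
  n4 = max2(-9, -7) = -7

Propagation after the edit:
  x2 feeds no computation that the output demands — nothing is marked dirty and nothing runs.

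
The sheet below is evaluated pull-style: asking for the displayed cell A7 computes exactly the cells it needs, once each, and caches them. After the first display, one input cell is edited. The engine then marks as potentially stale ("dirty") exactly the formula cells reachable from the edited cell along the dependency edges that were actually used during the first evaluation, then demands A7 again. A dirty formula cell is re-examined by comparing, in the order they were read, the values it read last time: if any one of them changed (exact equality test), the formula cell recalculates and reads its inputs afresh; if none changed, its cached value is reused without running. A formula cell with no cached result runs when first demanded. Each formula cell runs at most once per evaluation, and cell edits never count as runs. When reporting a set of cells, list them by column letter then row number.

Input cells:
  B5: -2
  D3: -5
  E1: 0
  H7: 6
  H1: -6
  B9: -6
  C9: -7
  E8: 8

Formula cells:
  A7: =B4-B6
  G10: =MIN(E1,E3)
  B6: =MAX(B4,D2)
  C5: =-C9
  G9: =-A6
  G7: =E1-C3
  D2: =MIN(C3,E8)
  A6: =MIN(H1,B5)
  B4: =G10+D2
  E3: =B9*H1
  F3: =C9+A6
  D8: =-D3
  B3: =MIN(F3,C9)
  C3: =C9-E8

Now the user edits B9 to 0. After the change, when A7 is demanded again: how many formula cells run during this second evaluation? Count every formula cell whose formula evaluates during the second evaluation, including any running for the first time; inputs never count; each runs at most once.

First demand of the output computes:
  C3 = -7 - 8 = -15
  D2 = MIN(-15, 8) = -15
  E3 = -6 * -6 = 36
  G10 = MIN(0, 36) = 0
  B4 = 0 + -15 = -15
  B6 = MAX(-15, -15) = -15
  A7 = -15 - -15 = 0

After the edit, cleaning proceeds:
  E3: a read changed (B9 -6->0) — executes, giving 0.
  G10: a read changed (E3 36->0) — executes, giving 0 — identical to its old value.
  B4: dirty, but its reads are unchanged (G10 unchanged, D2 unchanged); cached -15 stands.
  B6: dirty, but its reads are unchanged (B4 unchanged, D2 unchanged); cached -15 stands.
  A7: dirty, but its reads are unchanged (B4 unchanged, B6 unchanged); cached 0 stands.

Note the absorption at G10: it re-runs yet its value is the same, leaving the output's value untouched.

2 formula cells run: E3, G10.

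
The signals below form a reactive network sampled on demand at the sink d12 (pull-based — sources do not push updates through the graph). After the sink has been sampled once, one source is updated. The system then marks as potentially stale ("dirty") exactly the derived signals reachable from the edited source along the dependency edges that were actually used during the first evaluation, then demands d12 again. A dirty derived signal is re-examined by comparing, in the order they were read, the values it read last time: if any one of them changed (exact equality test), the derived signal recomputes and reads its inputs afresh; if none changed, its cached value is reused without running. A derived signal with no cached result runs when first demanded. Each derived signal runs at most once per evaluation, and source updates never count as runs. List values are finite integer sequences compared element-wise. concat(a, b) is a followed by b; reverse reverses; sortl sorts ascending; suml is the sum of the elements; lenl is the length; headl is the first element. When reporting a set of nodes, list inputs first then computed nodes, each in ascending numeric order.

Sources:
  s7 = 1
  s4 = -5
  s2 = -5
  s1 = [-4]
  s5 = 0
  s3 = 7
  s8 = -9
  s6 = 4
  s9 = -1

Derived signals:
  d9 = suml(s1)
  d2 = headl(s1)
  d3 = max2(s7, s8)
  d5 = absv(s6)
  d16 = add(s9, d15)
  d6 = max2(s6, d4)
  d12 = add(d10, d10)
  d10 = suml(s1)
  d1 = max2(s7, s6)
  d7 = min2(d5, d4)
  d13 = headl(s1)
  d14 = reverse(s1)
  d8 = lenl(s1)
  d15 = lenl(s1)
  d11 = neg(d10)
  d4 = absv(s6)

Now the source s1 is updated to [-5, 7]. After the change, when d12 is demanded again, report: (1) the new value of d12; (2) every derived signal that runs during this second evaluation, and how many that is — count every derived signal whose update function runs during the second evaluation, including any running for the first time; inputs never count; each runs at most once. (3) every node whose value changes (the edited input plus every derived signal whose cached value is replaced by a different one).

Initial pass — values computed on the first demand:
  d10 = suml([-4]) = -4
  d12 = add(-4, -4) = -8

Second demand — change propagation:
  d10: re-runs because s1 [-4]->[-5, 7]; new result 2.
  d12: re-runs because d10 -4->2; d10 -4->2; new result 4.

d12 now evaluates to 4.
Run set: d10, d12 (2 run).
Changed values: s1, d10, d12.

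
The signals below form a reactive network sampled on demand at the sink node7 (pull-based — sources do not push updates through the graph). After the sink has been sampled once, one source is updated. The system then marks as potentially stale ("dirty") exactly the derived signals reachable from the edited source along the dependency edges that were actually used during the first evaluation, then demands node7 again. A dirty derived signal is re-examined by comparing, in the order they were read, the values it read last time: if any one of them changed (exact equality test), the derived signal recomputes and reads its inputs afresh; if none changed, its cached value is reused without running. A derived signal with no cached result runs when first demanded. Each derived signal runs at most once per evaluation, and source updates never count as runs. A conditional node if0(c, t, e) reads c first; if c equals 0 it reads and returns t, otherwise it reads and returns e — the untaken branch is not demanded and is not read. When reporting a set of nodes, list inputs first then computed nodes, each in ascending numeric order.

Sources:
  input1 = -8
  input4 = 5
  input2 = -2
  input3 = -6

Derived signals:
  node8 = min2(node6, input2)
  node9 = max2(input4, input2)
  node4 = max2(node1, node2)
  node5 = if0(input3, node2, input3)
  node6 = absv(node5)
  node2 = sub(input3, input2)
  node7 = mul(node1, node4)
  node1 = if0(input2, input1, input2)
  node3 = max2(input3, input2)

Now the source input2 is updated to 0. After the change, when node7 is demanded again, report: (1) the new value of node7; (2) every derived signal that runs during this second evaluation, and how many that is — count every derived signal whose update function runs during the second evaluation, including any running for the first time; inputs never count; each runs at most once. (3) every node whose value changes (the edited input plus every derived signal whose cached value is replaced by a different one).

Initial pass — values computed on the first demand:
  node1 = if0(input2=-2 -> else branch input2) = -2
  node2 = sub(-6, -2) = -4
  node4 = max2(-2, -4) = -2
  node7 = mul(-2, -2) = 4

Second demand — change propagation:
  node1: re-runs because input2 -2->0; input2 -2->0; new result -8.
  node2: re-runs because input2 -2->0; new result -6.
  node4: re-runs because node1 -2->-8; node2 -4->-6; new result -6.
  node7: re-runs because node1 -2->-8; node4 -2->-6; new result 48.

node7 now evaluates to 48.
Run set: node1, node2, node4, node7 (4 run).
Changed values: input2, node1, node2, node4, node7.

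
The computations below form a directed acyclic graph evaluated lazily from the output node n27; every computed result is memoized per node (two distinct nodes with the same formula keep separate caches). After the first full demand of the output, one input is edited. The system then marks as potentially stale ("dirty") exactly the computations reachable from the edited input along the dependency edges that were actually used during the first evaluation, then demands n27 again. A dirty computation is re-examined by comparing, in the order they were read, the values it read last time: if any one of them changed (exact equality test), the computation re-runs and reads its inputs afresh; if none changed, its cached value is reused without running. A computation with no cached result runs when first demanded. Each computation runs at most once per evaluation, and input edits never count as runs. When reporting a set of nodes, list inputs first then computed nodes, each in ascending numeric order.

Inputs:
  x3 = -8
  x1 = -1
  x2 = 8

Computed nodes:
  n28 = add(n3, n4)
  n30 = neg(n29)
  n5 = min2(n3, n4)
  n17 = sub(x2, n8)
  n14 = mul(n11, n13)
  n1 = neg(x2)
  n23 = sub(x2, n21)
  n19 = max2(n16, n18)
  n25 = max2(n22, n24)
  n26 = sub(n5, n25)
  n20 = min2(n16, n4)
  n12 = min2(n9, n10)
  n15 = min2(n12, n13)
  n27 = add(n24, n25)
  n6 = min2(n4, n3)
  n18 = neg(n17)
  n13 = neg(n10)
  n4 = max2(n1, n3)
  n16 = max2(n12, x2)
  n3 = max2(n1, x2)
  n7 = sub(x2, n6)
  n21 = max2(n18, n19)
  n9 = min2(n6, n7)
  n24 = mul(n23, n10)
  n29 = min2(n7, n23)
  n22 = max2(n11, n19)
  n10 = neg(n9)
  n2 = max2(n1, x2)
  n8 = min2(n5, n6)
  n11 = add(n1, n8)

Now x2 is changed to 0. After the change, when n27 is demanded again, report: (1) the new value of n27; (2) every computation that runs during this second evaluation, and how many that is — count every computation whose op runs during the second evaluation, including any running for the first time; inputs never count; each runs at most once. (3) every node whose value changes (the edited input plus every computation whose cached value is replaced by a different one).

First demand of the output computes:
  n1 = neg(8) = -8
  n3 = max2(-8, 8) = 8
  n4 = max2(-8, 8) = 8
  n5 = min2(8, 8) = 8
  n6 = min2(8, 8) = 8
  n7 = sub(8, 8) = 0
  n8 = min2(8, 8) = 8
  n9 = min2(8, 0) = 0
  n10 = neg(0) = 0
  n11 = add(-8, 8) = 0
  n12 = min2(0, 0) = 0
  n16 = max2(0, 8) = 8
  n17 = sub(8, 8) = 0
  n18 = neg(0) = 0
  n19 = max2(8, 0) = 8
  n21 = max2(0, 8) = 8
  n22 = max2(0, 8) = 8
  n23 = sub(8, 8) = 0
  n24 = mul(0, 0) = 0
  n25 = max2(8, 0) = 8
  n27 = add(0, 8) = 8

After the edit, cleaning proceeds:
  n1: a read changed (x2 8->0) — executes, giving 0.
  n3: a read changed (n1 -8->0; x2 8->0) — executes, giving 0.
  n4: a read changed (n1 -8->0; n3 8->0) — executes, giving 0.
  n5: a read changed (n3 8->0; n4 8->0) — executes, giving 0.
  n6: a read changed (n4 8->0; n3 8->0) — executes, giving 0.
  n7: a read changed (x2 8->0; n6 8->0) — executes, giving 0 — identical to its old value.
  n8: a read changed (n5 8->0; n6 8->0) — executes, giving 0.
  n9: a read changed (n6 8->0) — executes, giving 0 — identical to its old value.
  n10: dirty, but its reads are unchanged (n9 unchanged); cached 0 stands.
  n11: a read changed (n1 -8->0; n8 8->0) — executes, giving 0 — identical to its old value.
  n12: dirty, but its reads are unchanged (n9 unchanged, n10 unchanged); cached 0 stands.
  n16: a read changed (x2 8->0) — executes, giving 0.
  n17: a read changed (x2 8->0; n8 8->0) — executes, giving 0 — identical to its old value.
  n18: dirty, but its reads are unchanged (n17 unchanged); cached 0 stands.
  n19: a read changed (n16 8->0) — executes, giving 0.
  n21: a read changed (n19 8->0) — executes, giving 0.
  n22: a read changed (n19 8->0) — executes, giving 0.
  n23: a read changed (x2 8->0; n21 8->0) — executes, giving 0 — identical to its old value.
  n24: dirty, but its reads are unchanged (n23 unchanged, n10 unchanged); cached 0 stands.
  n25: a read changed (n22 8->0) — executes, giving 0.
  n27: a read changed (n25 8->0) — executes, giving 0.

Note where the cutoff bites: n10 is checked, finds nothing changed, and keeps its cache.

Demanding n27 again yields 0.
17 computations run: n1, n3, n4, n5, n6, n7, n8, n9, n11, n16, n17, n19, n21, n22, n23, n25, n27.
The nodes whose values change: x2, n1, n3, n4, n5, n6, n8, n16, n19, n21, n22, n25, n27.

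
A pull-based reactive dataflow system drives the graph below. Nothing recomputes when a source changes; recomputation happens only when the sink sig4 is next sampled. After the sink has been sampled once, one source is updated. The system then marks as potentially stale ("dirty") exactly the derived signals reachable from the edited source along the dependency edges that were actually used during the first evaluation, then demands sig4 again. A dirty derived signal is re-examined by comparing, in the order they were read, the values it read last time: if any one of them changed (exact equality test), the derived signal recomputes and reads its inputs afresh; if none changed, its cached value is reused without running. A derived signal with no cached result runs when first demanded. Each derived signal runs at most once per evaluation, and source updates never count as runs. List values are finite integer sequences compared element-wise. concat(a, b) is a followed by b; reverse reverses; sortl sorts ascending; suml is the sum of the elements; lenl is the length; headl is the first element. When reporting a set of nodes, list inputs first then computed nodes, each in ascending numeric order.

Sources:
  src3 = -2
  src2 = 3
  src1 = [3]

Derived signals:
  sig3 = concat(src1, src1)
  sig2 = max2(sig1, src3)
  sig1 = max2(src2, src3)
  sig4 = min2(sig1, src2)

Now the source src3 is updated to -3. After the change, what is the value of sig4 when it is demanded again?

First evaluation (everything demanded from the output):
  sig1 = max2(3, -2) = 3
  sig4 = min2(3, 3) = 3

Propagation after the edit:
  sig1: runs — src3 -2->-3; result 3 (same value as before).
  sig4: checked — values it read are unchanged (sig1 unchanged, src2 unchanged); reused cached 3 without running.

Key observation: the change is absorbed at sig1 — it re-runs but produces the same value, and the output's value is unchanged.

New value of sig4: 3.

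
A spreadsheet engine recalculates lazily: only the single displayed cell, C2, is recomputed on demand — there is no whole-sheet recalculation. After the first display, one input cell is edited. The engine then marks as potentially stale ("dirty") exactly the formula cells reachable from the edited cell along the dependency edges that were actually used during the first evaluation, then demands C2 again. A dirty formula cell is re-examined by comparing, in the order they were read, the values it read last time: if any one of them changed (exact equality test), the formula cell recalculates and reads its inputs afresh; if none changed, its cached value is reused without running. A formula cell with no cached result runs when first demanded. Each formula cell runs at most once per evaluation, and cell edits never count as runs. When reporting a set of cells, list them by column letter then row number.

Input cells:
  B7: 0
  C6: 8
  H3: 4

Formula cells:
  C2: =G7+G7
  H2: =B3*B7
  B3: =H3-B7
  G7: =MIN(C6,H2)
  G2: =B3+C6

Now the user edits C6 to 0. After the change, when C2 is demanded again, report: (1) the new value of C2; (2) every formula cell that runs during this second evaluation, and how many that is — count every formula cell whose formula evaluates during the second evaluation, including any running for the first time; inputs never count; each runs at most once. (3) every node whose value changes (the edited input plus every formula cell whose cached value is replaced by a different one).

First evaluation (everything demanded from the output):
  B3 = 4 - 0 = 4
  H2 = 4 * 0 = 0
  G7 = MIN(8, 0) = 0
  C2 = 0 + 0 = 0

Propagation after the edit:
  G7: runs — C6 8->0; result 0 (same value as before).
  C2: checked — values it read are unchanged (G7 unchanged, G7 unchanged); reused cached 0 without running.

Key observation: the change is absorbed at G7 — it re-runs but produces the same value, and the output's value is unchanged.

New value of C2: 0.
Formula cells that run: G7 — 1 in total.
Values that change: C6.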